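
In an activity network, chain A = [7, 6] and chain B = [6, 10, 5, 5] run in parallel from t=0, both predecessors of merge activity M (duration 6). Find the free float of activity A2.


ES(A2) = sum of predecessors on chain A = 7
EF(A2) = ES + duration = 7 + 6 = 13
Successor of A2 is M. ES(M) = max(sum(A), sum(B)) = max(13, 26) = 26
Free float = ES(successor) - EF(current) = 26 - 13 = 13

13


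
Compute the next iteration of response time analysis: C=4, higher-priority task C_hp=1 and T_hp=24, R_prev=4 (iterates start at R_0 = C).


R_next = C + ceil(R_prev / T_hp) * C_hp
ceil(4 / 24) = ceil(0.1667) = 1
Interference = 1 * 1 = 1
R_next = 4 + 1 = 5

5


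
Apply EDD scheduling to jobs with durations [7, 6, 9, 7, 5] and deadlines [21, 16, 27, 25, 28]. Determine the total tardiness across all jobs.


Sort by due date (EDD order): [(6, 16), (7, 21), (7, 25), (9, 27), (5, 28)]
Compute completion times and tardiness:
  Job 1: p=6, d=16, C=6, tardiness=max(0,6-16)=0
  Job 2: p=7, d=21, C=13, tardiness=max(0,13-21)=0
  Job 3: p=7, d=25, C=20, tardiness=max(0,20-25)=0
  Job 4: p=9, d=27, C=29, tardiness=max(0,29-27)=2
  Job 5: p=5, d=28, C=34, tardiness=max(0,34-28)=6
Total tardiness = 8

8


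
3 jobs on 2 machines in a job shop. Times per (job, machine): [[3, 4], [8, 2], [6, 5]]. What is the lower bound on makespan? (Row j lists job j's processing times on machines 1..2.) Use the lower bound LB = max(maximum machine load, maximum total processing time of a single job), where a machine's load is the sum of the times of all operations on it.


Machine loads:
  Machine 1: 3 + 8 + 6 = 17
  Machine 2: 4 + 2 + 5 = 11
Max machine load = 17
Job totals:
  Job 1: 7
  Job 2: 10
  Job 3: 11
Max job total = 11
Lower bound = max(17, 11) = 17

17


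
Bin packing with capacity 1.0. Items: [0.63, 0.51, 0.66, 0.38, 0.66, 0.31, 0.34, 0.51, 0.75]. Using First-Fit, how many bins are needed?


Place items sequentially using First-Fit:
  Item 0.63 -> new Bin 1
  Item 0.51 -> new Bin 2
  Item 0.66 -> new Bin 3
  Item 0.38 -> Bin 2 (now 0.89)
  Item 0.66 -> new Bin 4
  Item 0.31 -> Bin 1 (now 0.94)
  Item 0.34 -> Bin 3 (now 1.0)
  Item 0.51 -> new Bin 5
  Item 0.75 -> new Bin 6
Total bins used = 6

6


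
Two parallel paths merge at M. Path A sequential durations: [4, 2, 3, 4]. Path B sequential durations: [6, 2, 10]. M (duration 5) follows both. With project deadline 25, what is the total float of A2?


Forward pass: ES(A2) = sum of predecessors on chain A = 4
EF = ES + duration = 4 + 2 = 6
Backward pass: LF(M) = deadline = 25; LS(M) = 25 - 5 = 20
LF(A2) = LS(M) - sum(successors on chain A) = 20 - 7 = 13
LS = LF - duration = 13 - 2 = 11
Total float = LS - ES = 11 - 4 = 7

7


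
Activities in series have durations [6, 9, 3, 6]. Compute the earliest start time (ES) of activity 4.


Activity 4 starts after activities 1 through 3 complete.
Predecessor durations: [6, 9, 3]
ES = 6 + 9 + 3 = 18

18


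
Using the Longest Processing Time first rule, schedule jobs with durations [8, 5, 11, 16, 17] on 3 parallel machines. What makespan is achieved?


Sort jobs in decreasing order (LPT): [17, 16, 11, 8, 5]
Assign each job to the least loaded machine:
  Machine 1: jobs [17], load = 17
  Machine 2: jobs [16, 5], load = 21
  Machine 3: jobs [11, 8], load = 19
Makespan = max load = 21

21


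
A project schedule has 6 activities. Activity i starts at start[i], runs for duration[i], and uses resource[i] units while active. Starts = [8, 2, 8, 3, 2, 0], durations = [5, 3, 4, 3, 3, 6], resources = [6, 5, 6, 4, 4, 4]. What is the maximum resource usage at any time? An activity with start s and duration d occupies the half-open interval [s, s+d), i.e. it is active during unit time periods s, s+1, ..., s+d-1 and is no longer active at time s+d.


Each activity i is active on [start_i, start_i + duration_i).
Compute total resource usage per time slot:
  t=0: active resources = [4], total = 4
  t=1: active resources = [4], total = 4
  t=2: active resources = [5, 4, 4], total = 13
  t=3: active resources = [5, 4, 4, 4], total = 17
  t=4: active resources = [5, 4, 4, 4], total = 17
  t=5: active resources = [4, 4], total = 8
  t=6: active resources = [], total = 0
  t=7: active resources = [], total = 0
  t=8: active resources = [6, 6], total = 12
  t=9: active resources = [6, 6], total = 12
  t=10: active resources = [6, 6], total = 12
  t=11: active resources = [6, 6], total = 12
  t=12: active resources = [6], total = 6
Peak resource demand = 17

17


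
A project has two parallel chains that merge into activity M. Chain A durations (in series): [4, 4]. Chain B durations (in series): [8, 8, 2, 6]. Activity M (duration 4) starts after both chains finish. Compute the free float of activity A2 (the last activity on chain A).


ES(A2) = sum of predecessors on chain A = 4
EF(A2) = ES + duration = 4 + 4 = 8
Successor of A2 is M. ES(M) = max(sum(A), sum(B)) = max(8, 24) = 24
Free float = ES(successor) - EF(current) = 24 - 8 = 16

16


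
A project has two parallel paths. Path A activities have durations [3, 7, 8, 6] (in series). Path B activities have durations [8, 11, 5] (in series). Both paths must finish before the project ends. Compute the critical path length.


Path A total = 3 + 7 + 8 + 6 = 24
Path B total = 8 + 11 + 5 = 24
Critical path = longest path = max(24, 24) = 24

24


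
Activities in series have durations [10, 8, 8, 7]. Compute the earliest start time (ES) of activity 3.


Activity 3 starts after activities 1 through 2 complete.
Predecessor durations: [10, 8]
ES = 10 + 8 = 18

18


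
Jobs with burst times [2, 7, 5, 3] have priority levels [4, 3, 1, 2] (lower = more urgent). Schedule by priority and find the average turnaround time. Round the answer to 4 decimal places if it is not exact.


Sort by priority (ascending = highest first):
Order: [(1, 5), (2, 3), (3, 7), (4, 2)]
Completion times:
  Priority 1, burst=5, C=5
  Priority 2, burst=3, C=8
  Priority 3, burst=7, C=15
  Priority 4, burst=2, C=17
Average turnaround = 45/4 = 11.25

11.25


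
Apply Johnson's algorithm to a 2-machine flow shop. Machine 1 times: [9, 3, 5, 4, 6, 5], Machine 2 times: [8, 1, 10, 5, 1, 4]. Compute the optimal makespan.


Apply Johnson's rule:
  Group 1 (a <= b): [(4, 4, 5), (3, 5, 10)]
  Group 2 (a > b): [(1, 9, 8), (6, 5, 4), (2, 3, 1), (5, 6, 1)]
Optimal job order: [4, 3, 1, 6, 2, 5]
Schedule:
  Job 4: M1 done at 4, M2 done at 9
  Job 3: M1 done at 9, M2 done at 19
  Job 1: M1 done at 18, M2 done at 27
  Job 6: M1 done at 23, M2 done at 31
  Job 2: M1 done at 26, M2 done at 32
  Job 5: M1 done at 32, M2 done at 33
Makespan = 33

33


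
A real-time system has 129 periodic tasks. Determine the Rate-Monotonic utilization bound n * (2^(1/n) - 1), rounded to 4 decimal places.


Compute 2^(1/129) = 1.0053876957
Subtract 1: 1.0053876957 - 1 = 0.0053876957
Multiply by n: 129 * 0.0053876957 = 0.6950127453
Round to 4 dp: 0.6950

0.6950


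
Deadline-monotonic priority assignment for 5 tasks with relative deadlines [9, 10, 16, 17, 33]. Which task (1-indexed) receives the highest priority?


Sort tasks by relative deadline (ascending):
  Task 1: deadline = 9
  Task 2: deadline = 10
  Task 3: deadline = 16
  Task 4: deadline = 17
  Task 5: deadline = 33
Priority order (highest first): [1, 2, 3, 4, 5]
Highest priority task = 1

1


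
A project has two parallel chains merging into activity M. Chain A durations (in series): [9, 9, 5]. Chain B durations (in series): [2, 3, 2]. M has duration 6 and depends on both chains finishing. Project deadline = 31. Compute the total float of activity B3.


Forward pass: ES(B3) = sum of predecessors on chain B = 5
EF = ES + duration = 5 + 2 = 7
Backward pass: LF(M) = deadline = 31; LS(M) = 31 - 6 = 25
LF(B3) = LS(M) - sum(successors on chain B) = 25 - 0 = 25
LS = LF - duration = 25 - 2 = 23
Total float = LS - ES = 23 - 5 = 18

18


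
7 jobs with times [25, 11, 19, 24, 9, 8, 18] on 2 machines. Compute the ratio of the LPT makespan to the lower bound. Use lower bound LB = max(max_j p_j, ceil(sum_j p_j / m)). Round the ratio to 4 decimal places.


LPT order: [25, 24, 19, 18, 11, 9, 8]
Machine loads after assignment: [54, 60]
LPT makespan = 60
Lower bound = max(max_job, ceil(total/2)) = max(25, 57) = 57
Ratio = 60 / 57 = 1.0526

1.0526


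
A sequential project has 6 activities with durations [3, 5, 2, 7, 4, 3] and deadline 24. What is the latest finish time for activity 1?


LF(activity 1) = deadline - sum of successor durations
Successors: activities 2 through 6 with durations [5, 2, 7, 4, 3]
Sum of successor durations = 21
LF = 24 - 21 = 3

3


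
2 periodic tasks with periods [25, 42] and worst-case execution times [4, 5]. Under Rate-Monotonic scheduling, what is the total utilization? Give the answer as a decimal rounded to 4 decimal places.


Compute individual utilizations (exact fractions):
  Task 1: C/T = 4/25 (approx. 0.16)
  Task 2: C/T = 5/42 (approx. 0.119)
Total utilization U = 4/25 + 5/42 = 293/1050
Rounded to 4 decimal places: U = 0.2790
RM (Liu & Layland) bound for 2 tasks = 0.828427; compare with U = 293/1050 (approx. 0.279048)
U <= bound, so schedulable by RM sufficient condition.

0.2790


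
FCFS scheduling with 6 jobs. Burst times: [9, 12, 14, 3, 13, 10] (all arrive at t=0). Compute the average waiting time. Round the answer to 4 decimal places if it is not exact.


FCFS order (as given): [9, 12, 14, 3, 13, 10]
Waiting times:
  Job 1: wait = 0
  Job 2: wait = 9
  Job 3: wait = 21
  Job 4: wait = 35
  Job 5: wait = 38
  Job 6: wait = 51
Sum of waiting times = 154
Average waiting time = 154/6 = 25.6667

25.6667


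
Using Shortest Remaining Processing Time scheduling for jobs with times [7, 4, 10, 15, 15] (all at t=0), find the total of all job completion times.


Since all jobs arrive at t=0, SRPT equals SPT ordering.
SPT order: [4, 7, 10, 15, 15]
Completion times:
  Job 1: p=4, C=4
  Job 2: p=7, C=11
  Job 3: p=10, C=21
  Job 4: p=15, C=36
  Job 5: p=15, C=51
Total completion time = 4 + 11 + 21 + 36 + 51 = 123

123


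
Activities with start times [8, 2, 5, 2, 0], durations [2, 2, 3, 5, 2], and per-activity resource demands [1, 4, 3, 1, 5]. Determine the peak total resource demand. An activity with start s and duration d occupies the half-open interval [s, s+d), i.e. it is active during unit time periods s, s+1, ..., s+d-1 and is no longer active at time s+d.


Each activity i is active on [start_i, start_i + duration_i).
Compute total resource usage per time slot:
  t=0: active resources = [5], total = 5
  t=1: active resources = [5], total = 5
  t=2: active resources = [4, 1], total = 5
  t=3: active resources = [4, 1], total = 5
  t=4: active resources = [1], total = 1
  t=5: active resources = [3, 1], total = 4
  t=6: active resources = [3, 1], total = 4
  t=7: active resources = [3], total = 3
  t=8: active resources = [1], total = 1
  t=9: active resources = [1], total = 1
Peak resource demand = 5

5


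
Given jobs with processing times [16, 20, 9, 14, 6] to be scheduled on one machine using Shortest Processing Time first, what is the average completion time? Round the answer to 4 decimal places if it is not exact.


Sort jobs by processing time (SPT order): [6, 9, 14, 16, 20]
Compute completion times sequentially:
  Job 1: processing = 6, completes at 6
  Job 2: processing = 9, completes at 15
  Job 3: processing = 14, completes at 29
  Job 4: processing = 16, completes at 45
  Job 5: processing = 20, completes at 65
Sum of completion times = 160
Average completion time = 160/5 = 32.0

32.0


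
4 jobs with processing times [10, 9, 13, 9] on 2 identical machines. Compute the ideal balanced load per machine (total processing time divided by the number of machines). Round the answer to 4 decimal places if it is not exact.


Total processing time = 10 + 9 + 13 + 9 = 41
Number of machines = 2
Ideal balanced load = 41 / 2 = 20.5

20.5


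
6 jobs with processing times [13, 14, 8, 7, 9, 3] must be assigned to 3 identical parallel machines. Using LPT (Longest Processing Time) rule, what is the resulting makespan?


Sort jobs in decreasing order (LPT): [14, 13, 9, 8, 7, 3]
Assign each job to the least loaded machine:
  Machine 1: jobs [14, 3], load = 17
  Machine 2: jobs [13, 7], load = 20
  Machine 3: jobs [9, 8], load = 17
Makespan = max load = 20

20


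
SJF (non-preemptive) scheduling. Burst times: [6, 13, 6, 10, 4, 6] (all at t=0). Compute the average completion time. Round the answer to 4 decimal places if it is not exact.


SJF order (ascending): [4, 6, 6, 6, 10, 13]
Completion times:
  Job 1: burst=4, C=4
  Job 2: burst=6, C=10
  Job 3: burst=6, C=16
  Job 4: burst=6, C=22
  Job 5: burst=10, C=32
  Job 6: burst=13, C=45
Average completion = 129/6 = 21.5

21.5


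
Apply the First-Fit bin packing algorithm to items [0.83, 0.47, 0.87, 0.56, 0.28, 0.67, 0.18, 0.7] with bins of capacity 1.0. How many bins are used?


Place items sequentially using First-Fit:
  Item 0.83 -> new Bin 1
  Item 0.47 -> new Bin 2
  Item 0.87 -> new Bin 3
  Item 0.56 -> new Bin 4
  Item 0.28 -> Bin 2 (now 0.75)
  Item 0.67 -> new Bin 5
  Item 0.18 -> Bin 2 (now 0.93)
  Item 0.7 -> new Bin 6
Total bins used = 6

6


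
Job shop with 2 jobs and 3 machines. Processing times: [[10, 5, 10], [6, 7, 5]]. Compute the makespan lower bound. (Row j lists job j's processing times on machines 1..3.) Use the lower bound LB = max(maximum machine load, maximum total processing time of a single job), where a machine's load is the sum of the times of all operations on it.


Machine loads:
  Machine 1: 10 + 6 = 16
  Machine 2: 5 + 7 = 12
  Machine 3: 10 + 5 = 15
Max machine load = 16
Job totals:
  Job 1: 25
  Job 2: 18
Max job total = 25
Lower bound = max(16, 25) = 25

25


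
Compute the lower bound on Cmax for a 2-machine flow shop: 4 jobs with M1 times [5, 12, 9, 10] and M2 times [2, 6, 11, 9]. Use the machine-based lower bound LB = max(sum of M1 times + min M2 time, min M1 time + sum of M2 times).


LB1 = sum(M1 times) + min(M2 times) = 36 + 2 = 38
LB2 = min(M1 times) + sum(M2 times) = 5 + 28 = 33
Lower bound = max(LB1, LB2) = max(38, 33) = 38

38


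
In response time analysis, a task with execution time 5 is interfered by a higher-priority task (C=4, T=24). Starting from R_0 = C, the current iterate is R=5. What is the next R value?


R_next = C + ceil(R_prev / T_hp) * C_hp
ceil(5 / 24) = ceil(0.2083) = 1
Interference = 1 * 4 = 4
R_next = 5 + 4 = 9

9


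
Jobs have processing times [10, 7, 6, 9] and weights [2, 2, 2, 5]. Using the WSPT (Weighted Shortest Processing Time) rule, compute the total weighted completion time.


Compute p/w ratios and sort ascending (WSPT): [(9, 5), (6, 2), (7, 2), (10, 2)]
Compute weighted completion times:
  Job (p=9,w=5): C=9, w*C=5*9=45
  Job (p=6,w=2): C=15, w*C=2*15=30
  Job (p=7,w=2): C=22, w*C=2*22=44
  Job (p=10,w=2): C=32, w*C=2*32=64
Total weighted completion time = 183

183


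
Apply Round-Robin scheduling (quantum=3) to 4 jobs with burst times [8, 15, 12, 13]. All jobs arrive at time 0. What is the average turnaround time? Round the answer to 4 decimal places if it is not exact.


Time quantum = 3
Execution trace:
  J1 runs 3 units, time = 3
  J2 runs 3 units, time = 6
  J3 runs 3 units, time = 9
  J4 runs 3 units, time = 12
  J1 runs 3 units, time = 15
  J2 runs 3 units, time = 18
  J3 runs 3 units, time = 21
  J4 runs 3 units, time = 24
  J1 runs 2 units, time = 26
  J2 runs 3 units, time = 29
  J3 runs 3 units, time = 32
  J4 runs 3 units, time = 35
  J2 runs 3 units, time = 38
  J3 runs 3 units, time = 41
  J4 runs 3 units, time = 44
  J2 runs 3 units, time = 47
  J4 runs 1 units, time = 48
Finish times: [26, 47, 41, 48]
Average turnaround = 162/4 = 40.5

40.5


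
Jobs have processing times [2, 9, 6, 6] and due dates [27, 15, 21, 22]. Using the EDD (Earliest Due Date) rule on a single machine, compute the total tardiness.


Sort by due date (EDD order): [(9, 15), (6, 21), (6, 22), (2, 27)]
Compute completion times and tardiness:
  Job 1: p=9, d=15, C=9, tardiness=max(0,9-15)=0
  Job 2: p=6, d=21, C=15, tardiness=max(0,15-21)=0
  Job 3: p=6, d=22, C=21, tardiness=max(0,21-22)=0
  Job 4: p=2, d=27, C=23, tardiness=max(0,23-27)=0
Total tardiness = 0

0


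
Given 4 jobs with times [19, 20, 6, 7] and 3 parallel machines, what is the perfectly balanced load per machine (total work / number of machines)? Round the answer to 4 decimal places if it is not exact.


Total processing time = 19 + 20 + 6 + 7 = 52
Number of machines = 3
Ideal balanced load = 52 / 3 = 17.3333

17.3333


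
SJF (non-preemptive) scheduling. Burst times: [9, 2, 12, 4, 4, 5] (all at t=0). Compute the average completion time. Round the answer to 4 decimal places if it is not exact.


SJF order (ascending): [2, 4, 4, 5, 9, 12]
Completion times:
  Job 1: burst=2, C=2
  Job 2: burst=4, C=6
  Job 3: burst=4, C=10
  Job 4: burst=5, C=15
  Job 5: burst=9, C=24
  Job 6: burst=12, C=36
Average completion = 93/6 = 15.5

15.5


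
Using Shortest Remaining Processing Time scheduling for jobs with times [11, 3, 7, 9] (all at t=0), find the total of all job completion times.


Since all jobs arrive at t=0, SRPT equals SPT ordering.
SPT order: [3, 7, 9, 11]
Completion times:
  Job 1: p=3, C=3
  Job 2: p=7, C=10
  Job 3: p=9, C=19
  Job 4: p=11, C=30
Total completion time = 3 + 10 + 19 + 30 = 62

62


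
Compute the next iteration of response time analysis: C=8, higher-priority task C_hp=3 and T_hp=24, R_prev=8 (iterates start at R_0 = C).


R_next = C + ceil(R_prev / T_hp) * C_hp
ceil(8 / 24) = ceil(0.3333) = 1
Interference = 1 * 3 = 3
R_next = 8 + 3 = 11

11


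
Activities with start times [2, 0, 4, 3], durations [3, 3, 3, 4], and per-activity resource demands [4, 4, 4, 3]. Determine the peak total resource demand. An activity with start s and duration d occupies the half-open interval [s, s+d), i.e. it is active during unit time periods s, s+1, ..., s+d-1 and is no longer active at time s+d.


Each activity i is active on [start_i, start_i + duration_i).
Compute total resource usage per time slot:
  t=0: active resources = [4], total = 4
  t=1: active resources = [4], total = 4
  t=2: active resources = [4, 4], total = 8
  t=3: active resources = [4, 3], total = 7
  t=4: active resources = [4, 4, 3], total = 11
  t=5: active resources = [4, 3], total = 7
  t=6: active resources = [4, 3], total = 7
Peak resource demand = 11

11


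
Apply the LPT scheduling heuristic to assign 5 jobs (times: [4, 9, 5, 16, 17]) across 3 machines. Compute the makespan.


Sort jobs in decreasing order (LPT): [17, 16, 9, 5, 4]
Assign each job to the least loaded machine:
  Machine 1: jobs [17], load = 17
  Machine 2: jobs [16], load = 16
  Machine 3: jobs [9, 5, 4], load = 18
Makespan = max load = 18

18


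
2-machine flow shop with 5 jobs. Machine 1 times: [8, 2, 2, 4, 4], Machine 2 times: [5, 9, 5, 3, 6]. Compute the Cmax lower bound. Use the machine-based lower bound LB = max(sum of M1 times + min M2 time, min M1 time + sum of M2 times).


LB1 = sum(M1 times) + min(M2 times) = 20 + 3 = 23
LB2 = min(M1 times) + sum(M2 times) = 2 + 28 = 30
Lower bound = max(LB1, LB2) = max(23, 30) = 30

30


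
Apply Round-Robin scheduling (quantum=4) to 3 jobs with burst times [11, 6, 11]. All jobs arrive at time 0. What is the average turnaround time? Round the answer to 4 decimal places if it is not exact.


Time quantum = 4
Execution trace:
  J1 runs 4 units, time = 4
  J2 runs 4 units, time = 8
  J3 runs 4 units, time = 12
  J1 runs 4 units, time = 16
  J2 runs 2 units, time = 18
  J3 runs 4 units, time = 22
  J1 runs 3 units, time = 25
  J3 runs 3 units, time = 28
Finish times: [25, 18, 28]
Average turnaround = 71/3 = 23.6667

23.6667


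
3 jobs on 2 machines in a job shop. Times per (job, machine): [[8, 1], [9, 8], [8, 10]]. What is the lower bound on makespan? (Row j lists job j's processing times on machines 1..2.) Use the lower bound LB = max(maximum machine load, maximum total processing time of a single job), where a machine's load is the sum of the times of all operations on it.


Machine loads:
  Machine 1: 8 + 9 + 8 = 25
  Machine 2: 1 + 8 + 10 = 19
Max machine load = 25
Job totals:
  Job 1: 9
  Job 2: 17
  Job 3: 18
Max job total = 18
Lower bound = max(25, 18) = 25

25


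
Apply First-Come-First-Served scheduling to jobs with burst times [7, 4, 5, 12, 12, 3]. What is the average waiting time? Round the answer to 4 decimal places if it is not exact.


FCFS order (as given): [7, 4, 5, 12, 12, 3]
Waiting times:
  Job 1: wait = 0
  Job 2: wait = 7
  Job 3: wait = 11
  Job 4: wait = 16
  Job 5: wait = 28
  Job 6: wait = 40
Sum of waiting times = 102
Average waiting time = 102/6 = 17.0

17.0


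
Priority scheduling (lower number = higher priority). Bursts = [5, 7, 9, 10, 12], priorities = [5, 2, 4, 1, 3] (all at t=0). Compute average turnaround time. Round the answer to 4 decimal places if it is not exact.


Sort by priority (ascending = highest first):
Order: [(1, 10), (2, 7), (3, 12), (4, 9), (5, 5)]
Completion times:
  Priority 1, burst=10, C=10
  Priority 2, burst=7, C=17
  Priority 3, burst=12, C=29
  Priority 4, burst=9, C=38
  Priority 5, burst=5, C=43
Average turnaround = 137/5 = 27.4

27.4


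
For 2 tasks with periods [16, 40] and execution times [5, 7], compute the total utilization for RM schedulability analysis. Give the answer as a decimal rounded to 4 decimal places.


Compute individual utilizations (exact fractions):
  Task 1: C/T = 5/16 (approx. 0.3125)
  Task 2: C/T = 7/40 (approx. 0.175)
Total utilization U = 5/16 + 7/40 = 39/80
Rounded to 4 decimal places: U = 0.4875
RM (Liu & Layland) bound for 2 tasks = 0.828427; compare with U = 39/80 (approx. 0.487500)
U <= bound, so schedulable by RM sufficient condition.

0.4875


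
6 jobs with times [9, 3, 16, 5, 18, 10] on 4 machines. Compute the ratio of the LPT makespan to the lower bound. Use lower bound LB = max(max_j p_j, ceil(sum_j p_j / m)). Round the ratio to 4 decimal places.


LPT order: [18, 16, 10, 9, 5, 3]
Machine loads after assignment: [18, 16, 13, 14]
LPT makespan = 18
Lower bound = max(max_job, ceil(total/4)) = max(18, 16) = 18
Ratio = 18 / 18 = 1.0

1.0


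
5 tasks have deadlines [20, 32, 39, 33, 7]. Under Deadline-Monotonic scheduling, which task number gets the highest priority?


Sort tasks by relative deadline (ascending):
  Task 5: deadline = 7
  Task 1: deadline = 20
  Task 2: deadline = 32
  Task 4: deadline = 33
  Task 3: deadline = 39
Priority order (highest first): [5, 1, 2, 4, 3]
Highest priority task = 5

5


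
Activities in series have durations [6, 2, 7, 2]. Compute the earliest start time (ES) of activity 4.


Activity 4 starts after activities 1 through 3 complete.
Predecessor durations: [6, 2, 7]
ES = 6 + 2 + 7 = 15

15


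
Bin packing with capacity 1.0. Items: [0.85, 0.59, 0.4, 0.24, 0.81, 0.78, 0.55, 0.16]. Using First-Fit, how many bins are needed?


Place items sequentially using First-Fit:
  Item 0.85 -> new Bin 1
  Item 0.59 -> new Bin 2
  Item 0.4 -> Bin 2 (now 0.99)
  Item 0.24 -> new Bin 3
  Item 0.81 -> new Bin 4
  Item 0.78 -> new Bin 5
  Item 0.55 -> Bin 3 (now 0.79)
  Item 0.16 -> Bin 3 (now 0.95)
Total bins used = 5

5


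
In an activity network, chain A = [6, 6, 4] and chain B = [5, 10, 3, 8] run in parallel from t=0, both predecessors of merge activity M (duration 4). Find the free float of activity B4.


ES(B4) = sum of predecessors on chain B = 18
EF(B4) = ES + duration = 18 + 8 = 26
Successor of B4 is M. ES(M) = max(sum(A), sum(B)) = max(16, 26) = 26
Free float = ES(successor) - EF(current) = 26 - 26 = 0

0


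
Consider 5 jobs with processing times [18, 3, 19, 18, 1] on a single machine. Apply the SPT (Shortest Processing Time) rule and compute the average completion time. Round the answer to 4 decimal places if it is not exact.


Sort jobs by processing time (SPT order): [1, 3, 18, 18, 19]
Compute completion times sequentially:
  Job 1: processing = 1, completes at 1
  Job 2: processing = 3, completes at 4
  Job 3: processing = 18, completes at 22
  Job 4: processing = 18, completes at 40
  Job 5: processing = 19, completes at 59
Sum of completion times = 126
Average completion time = 126/5 = 25.2

25.2


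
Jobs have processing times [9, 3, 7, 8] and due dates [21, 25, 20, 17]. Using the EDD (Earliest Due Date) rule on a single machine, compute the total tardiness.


Sort by due date (EDD order): [(8, 17), (7, 20), (9, 21), (3, 25)]
Compute completion times and tardiness:
  Job 1: p=8, d=17, C=8, tardiness=max(0,8-17)=0
  Job 2: p=7, d=20, C=15, tardiness=max(0,15-20)=0
  Job 3: p=9, d=21, C=24, tardiness=max(0,24-21)=3
  Job 4: p=3, d=25, C=27, tardiness=max(0,27-25)=2
Total tardiness = 5

5


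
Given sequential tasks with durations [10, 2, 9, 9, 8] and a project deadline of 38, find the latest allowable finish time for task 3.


LF(activity 3) = deadline - sum of successor durations
Successors: activities 4 through 5 with durations [9, 8]
Sum of successor durations = 17
LF = 38 - 17 = 21

21


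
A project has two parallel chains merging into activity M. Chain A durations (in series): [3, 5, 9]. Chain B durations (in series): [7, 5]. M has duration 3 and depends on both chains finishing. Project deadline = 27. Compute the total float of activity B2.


Forward pass: ES(B2) = sum of predecessors on chain B = 7
EF = ES + duration = 7 + 5 = 12
Backward pass: LF(M) = deadline = 27; LS(M) = 27 - 3 = 24
LF(B2) = LS(M) - sum(successors on chain B) = 24 - 0 = 24
LS = LF - duration = 24 - 5 = 19
Total float = LS - ES = 19 - 7 = 12

12


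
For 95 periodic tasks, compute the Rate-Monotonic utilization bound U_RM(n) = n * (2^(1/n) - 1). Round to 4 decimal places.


Compute 2^(1/95) = 1.0073229689
Subtract 1: 1.0073229689 - 1 = 0.0073229689
Multiply by n: 95 * 0.0073229689 = 0.6956820455
Round to 4 dp: 0.6957

0.6957


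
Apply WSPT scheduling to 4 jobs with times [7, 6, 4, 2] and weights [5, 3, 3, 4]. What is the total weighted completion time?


Compute p/w ratios and sort ascending (WSPT): [(2, 4), (4, 3), (7, 5), (6, 3)]
Compute weighted completion times:
  Job (p=2,w=4): C=2, w*C=4*2=8
  Job (p=4,w=3): C=6, w*C=3*6=18
  Job (p=7,w=5): C=13, w*C=5*13=65
  Job (p=6,w=3): C=19, w*C=3*19=57
Total weighted completion time = 148

148


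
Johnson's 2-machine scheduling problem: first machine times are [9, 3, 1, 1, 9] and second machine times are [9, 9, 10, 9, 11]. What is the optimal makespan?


Apply Johnson's rule:
  Group 1 (a <= b): [(3, 1, 10), (4, 1, 9), (2, 3, 9), (1, 9, 9), (5, 9, 11)]
  Group 2 (a > b): []
Optimal job order: [3, 4, 2, 1, 5]
Schedule:
  Job 3: M1 done at 1, M2 done at 11
  Job 4: M1 done at 2, M2 done at 20
  Job 2: M1 done at 5, M2 done at 29
  Job 1: M1 done at 14, M2 done at 38
  Job 5: M1 done at 23, M2 done at 49
Makespan = 49

49


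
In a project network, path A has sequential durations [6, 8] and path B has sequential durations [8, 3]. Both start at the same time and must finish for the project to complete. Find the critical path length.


Path A total = 6 + 8 = 14
Path B total = 8 + 3 = 11
Critical path = longest path = max(14, 11) = 14

14


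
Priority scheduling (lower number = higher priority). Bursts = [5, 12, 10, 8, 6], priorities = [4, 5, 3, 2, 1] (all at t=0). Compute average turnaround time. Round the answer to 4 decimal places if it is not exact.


Sort by priority (ascending = highest first):
Order: [(1, 6), (2, 8), (3, 10), (4, 5), (5, 12)]
Completion times:
  Priority 1, burst=6, C=6
  Priority 2, burst=8, C=14
  Priority 3, burst=10, C=24
  Priority 4, burst=5, C=29
  Priority 5, burst=12, C=41
Average turnaround = 114/5 = 22.8

22.8


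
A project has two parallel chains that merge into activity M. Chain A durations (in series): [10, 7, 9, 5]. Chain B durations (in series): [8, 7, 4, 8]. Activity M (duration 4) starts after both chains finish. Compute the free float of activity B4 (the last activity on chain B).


ES(B4) = sum of predecessors on chain B = 19
EF(B4) = ES + duration = 19 + 8 = 27
Successor of B4 is M. ES(M) = max(sum(A), sum(B)) = max(31, 27) = 31
Free float = ES(successor) - EF(current) = 31 - 27 = 4

4


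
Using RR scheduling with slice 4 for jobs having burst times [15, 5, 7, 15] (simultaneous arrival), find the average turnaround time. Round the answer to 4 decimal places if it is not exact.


Time quantum = 4
Execution trace:
  J1 runs 4 units, time = 4
  J2 runs 4 units, time = 8
  J3 runs 4 units, time = 12
  J4 runs 4 units, time = 16
  J1 runs 4 units, time = 20
  J2 runs 1 units, time = 21
  J3 runs 3 units, time = 24
  J4 runs 4 units, time = 28
  J1 runs 4 units, time = 32
  J4 runs 4 units, time = 36
  J1 runs 3 units, time = 39
  J4 runs 3 units, time = 42
Finish times: [39, 21, 24, 42]
Average turnaround = 126/4 = 31.5

31.5


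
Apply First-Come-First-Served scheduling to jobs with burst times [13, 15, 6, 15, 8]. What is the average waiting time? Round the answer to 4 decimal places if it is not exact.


FCFS order (as given): [13, 15, 6, 15, 8]
Waiting times:
  Job 1: wait = 0
  Job 2: wait = 13
  Job 3: wait = 28
  Job 4: wait = 34
  Job 5: wait = 49
Sum of waiting times = 124
Average waiting time = 124/5 = 24.8

24.8


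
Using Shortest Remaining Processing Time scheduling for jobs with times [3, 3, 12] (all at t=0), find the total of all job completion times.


Since all jobs arrive at t=0, SRPT equals SPT ordering.
SPT order: [3, 3, 12]
Completion times:
  Job 1: p=3, C=3
  Job 2: p=3, C=6
  Job 3: p=12, C=18
Total completion time = 3 + 6 + 18 = 27

27


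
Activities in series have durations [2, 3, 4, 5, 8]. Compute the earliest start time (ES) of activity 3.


Activity 3 starts after activities 1 through 2 complete.
Predecessor durations: [2, 3]
ES = 2 + 3 = 5

5


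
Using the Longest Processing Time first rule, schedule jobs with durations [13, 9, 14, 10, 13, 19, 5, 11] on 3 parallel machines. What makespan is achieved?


Sort jobs in decreasing order (LPT): [19, 14, 13, 13, 11, 10, 9, 5]
Assign each job to the least loaded machine:
  Machine 1: jobs [19, 10], load = 29
  Machine 2: jobs [14, 11, 9], load = 34
  Machine 3: jobs [13, 13, 5], load = 31
Makespan = max load = 34

34


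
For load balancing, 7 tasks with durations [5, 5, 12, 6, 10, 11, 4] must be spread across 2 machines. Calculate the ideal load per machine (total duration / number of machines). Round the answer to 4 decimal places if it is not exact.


Total processing time = 5 + 5 + 12 + 6 + 10 + 11 + 4 = 53
Number of machines = 2
Ideal balanced load = 53 / 2 = 26.5

26.5


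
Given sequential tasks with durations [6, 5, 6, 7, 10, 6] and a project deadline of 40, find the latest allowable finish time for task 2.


LF(activity 2) = deadline - sum of successor durations
Successors: activities 3 through 6 with durations [6, 7, 10, 6]
Sum of successor durations = 29
LF = 40 - 29 = 11

11


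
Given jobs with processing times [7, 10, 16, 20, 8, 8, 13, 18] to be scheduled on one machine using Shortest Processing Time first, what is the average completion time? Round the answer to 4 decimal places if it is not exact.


Sort jobs by processing time (SPT order): [7, 8, 8, 10, 13, 16, 18, 20]
Compute completion times sequentially:
  Job 1: processing = 7, completes at 7
  Job 2: processing = 8, completes at 15
  Job 3: processing = 8, completes at 23
  Job 4: processing = 10, completes at 33
  Job 5: processing = 13, completes at 46
  Job 6: processing = 16, completes at 62
  Job 7: processing = 18, completes at 80
  Job 8: processing = 20, completes at 100
Sum of completion times = 366
Average completion time = 366/8 = 45.75

45.75


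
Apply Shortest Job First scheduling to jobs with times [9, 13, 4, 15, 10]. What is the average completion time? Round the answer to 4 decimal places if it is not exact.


SJF order (ascending): [4, 9, 10, 13, 15]
Completion times:
  Job 1: burst=4, C=4
  Job 2: burst=9, C=13
  Job 3: burst=10, C=23
  Job 4: burst=13, C=36
  Job 5: burst=15, C=51
Average completion = 127/5 = 25.4

25.4


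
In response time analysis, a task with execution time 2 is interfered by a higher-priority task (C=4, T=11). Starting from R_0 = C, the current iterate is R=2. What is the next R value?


R_next = C + ceil(R_prev / T_hp) * C_hp
ceil(2 / 11) = ceil(0.1818) = 1
Interference = 1 * 4 = 4
R_next = 2 + 4 = 6

6


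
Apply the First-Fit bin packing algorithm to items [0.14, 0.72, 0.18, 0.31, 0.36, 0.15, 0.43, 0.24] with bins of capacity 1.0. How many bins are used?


Place items sequentially using First-Fit:
  Item 0.14 -> new Bin 1
  Item 0.72 -> Bin 1 (now 0.86)
  Item 0.18 -> new Bin 2
  Item 0.31 -> Bin 2 (now 0.49)
  Item 0.36 -> Bin 2 (now 0.85)
  Item 0.15 -> Bin 2 (now 1.0)
  Item 0.43 -> new Bin 3
  Item 0.24 -> Bin 3 (now 0.67)
Total bins used = 3

3


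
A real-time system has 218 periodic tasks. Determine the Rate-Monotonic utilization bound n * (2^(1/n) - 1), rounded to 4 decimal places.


Compute 2^(1/218) = 1.0031846344
Subtract 1: 1.0031846344 - 1 = 0.0031846344
Multiply by n: 218 * 0.0031846344 = 0.6942502992
Round to 4 dp: 0.6943

0.6943


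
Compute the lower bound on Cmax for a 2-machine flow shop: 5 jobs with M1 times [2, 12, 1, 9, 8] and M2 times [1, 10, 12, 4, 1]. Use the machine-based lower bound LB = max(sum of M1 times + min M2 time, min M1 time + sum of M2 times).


LB1 = sum(M1 times) + min(M2 times) = 32 + 1 = 33
LB2 = min(M1 times) + sum(M2 times) = 1 + 28 = 29
Lower bound = max(LB1, LB2) = max(33, 29) = 33

33


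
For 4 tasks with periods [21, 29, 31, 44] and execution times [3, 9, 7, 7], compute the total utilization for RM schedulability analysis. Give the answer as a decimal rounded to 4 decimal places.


Compute individual utilizations (exact fractions):
  Task 1: C/T = 3/21 = 1/7 (approx. 0.1429)
  Task 2: C/T = 9/29 (approx. 0.3103)
  Task 3: C/T = 7/31 (approx. 0.2258)
  Task 4: C/T = 7/44 (approx. 0.1591)
Total utilization U = 1/7 + 9/29 + 7/31 + 7/44 = 232063/276892
Rounded to 4 decimal places: U = 0.8381
RM (Liu & Layland) bound for 4 tasks = 0.756828; compare with U = 232063/276892 (approx. 0.838099)
bound < U <= 1, so the RM sufficient condition is not met (inconclusive; an exact test such as response-time analysis is needed).

0.8381


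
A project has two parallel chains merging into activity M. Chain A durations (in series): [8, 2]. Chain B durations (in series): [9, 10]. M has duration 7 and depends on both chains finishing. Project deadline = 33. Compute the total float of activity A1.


Forward pass: ES(A1) = sum of predecessors on chain A = 0
EF = ES + duration = 0 + 8 = 8
Backward pass: LF(M) = deadline = 33; LS(M) = 33 - 7 = 26
LF(A1) = LS(M) - sum(successors on chain A) = 26 - 2 = 24
LS = LF - duration = 24 - 8 = 16
Total float = LS - ES = 16 - 0 = 16

16


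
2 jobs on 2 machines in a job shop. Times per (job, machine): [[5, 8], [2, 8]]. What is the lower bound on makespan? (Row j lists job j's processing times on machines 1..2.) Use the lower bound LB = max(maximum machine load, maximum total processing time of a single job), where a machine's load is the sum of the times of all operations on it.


Machine loads:
  Machine 1: 5 + 2 = 7
  Machine 2: 8 + 8 = 16
Max machine load = 16
Job totals:
  Job 1: 13
  Job 2: 10
Max job total = 13
Lower bound = max(16, 13) = 16

16


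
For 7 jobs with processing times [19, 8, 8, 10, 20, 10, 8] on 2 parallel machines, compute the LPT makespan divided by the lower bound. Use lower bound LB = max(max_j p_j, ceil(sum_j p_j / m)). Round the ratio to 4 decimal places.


LPT order: [20, 19, 10, 10, 8, 8, 8]
Machine loads after assignment: [38, 45]
LPT makespan = 45
Lower bound = max(max_job, ceil(total/2)) = max(20, 42) = 42
Ratio = 45 / 42 = 1.0714

1.0714


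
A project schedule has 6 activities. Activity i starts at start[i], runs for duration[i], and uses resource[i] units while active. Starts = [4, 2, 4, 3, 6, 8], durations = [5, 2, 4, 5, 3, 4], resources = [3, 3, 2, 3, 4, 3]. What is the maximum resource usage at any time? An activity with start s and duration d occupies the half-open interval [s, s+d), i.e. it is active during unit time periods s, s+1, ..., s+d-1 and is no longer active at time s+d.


Each activity i is active on [start_i, start_i + duration_i).
Compute total resource usage per time slot:
  t=0: active resources = [], total = 0
  t=1: active resources = [], total = 0
  t=2: active resources = [3], total = 3
  t=3: active resources = [3, 3], total = 6
  t=4: active resources = [3, 2, 3], total = 8
  t=5: active resources = [3, 2, 3], total = 8
  t=6: active resources = [3, 2, 3, 4], total = 12
  t=7: active resources = [3, 2, 3, 4], total = 12
  t=8: active resources = [3, 4, 3], total = 10
  t=9: active resources = [3], total = 3
  t=10: active resources = [3], total = 3
  t=11: active resources = [3], total = 3
Peak resource demand = 12

12


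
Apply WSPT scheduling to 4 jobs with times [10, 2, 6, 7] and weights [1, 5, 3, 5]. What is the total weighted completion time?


Compute p/w ratios and sort ascending (WSPT): [(2, 5), (7, 5), (6, 3), (10, 1)]
Compute weighted completion times:
  Job (p=2,w=5): C=2, w*C=5*2=10
  Job (p=7,w=5): C=9, w*C=5*9=45
  Job (p=6,w=3): C=15, w*C=3*15=45
  Job (p=10,w=1): C=25, w*C=1*25=25
Total weighted completion time = 125

125


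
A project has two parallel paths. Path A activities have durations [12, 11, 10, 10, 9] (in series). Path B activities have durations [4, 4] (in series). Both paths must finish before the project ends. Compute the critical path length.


Path A total = 12 + 11 + 10 + 10 + 9 = 52
Path B total = 4 + 4 = 8
Critical path = longest path = max(52, 8) = 52

52


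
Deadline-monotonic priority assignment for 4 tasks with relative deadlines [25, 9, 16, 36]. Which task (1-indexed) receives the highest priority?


Sort tasks by relative deadline (ascending):
  Task 2: deadline = 9
  Task 3: deadline = 16
  Task 1: deadline = 25
  Task 4: deadline = 36
Priority order (highest first): [2, 3, 1, 4]
Highest priority task = 2

2


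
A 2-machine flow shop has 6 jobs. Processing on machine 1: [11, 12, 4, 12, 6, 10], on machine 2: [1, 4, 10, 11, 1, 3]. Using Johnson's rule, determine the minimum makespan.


Apply Johnson's rule:
  Group 1 (a <= b): [(3, 4, 10)]
  Group 2 (a > b): [(4, 12, 11), (2, 12, 4), (6, 10, 3), (1, 11, 1), (5, 6, 1)]
Optimal job order: [3, 4, 2, 6, 1, 5]
Schedule:
  Job 3: M1 done at 4, M2 done at 14
  Job 4: M1 done at 16, M2 done at 27
  Job 2: M1 done at 28, M2 done at 32
  Job 6: M1 done at 38, M2 done at 41
  Job 1: M1 done at 49, M2 done at 50
  Job 5: M1 done at 55, M2 done at 56
Makespan = 56

56


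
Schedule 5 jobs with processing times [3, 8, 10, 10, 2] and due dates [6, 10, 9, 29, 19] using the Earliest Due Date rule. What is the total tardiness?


Sort by due date (EDD order): [(3, 6), (10, 9), (8, 10), (2, 19), (10, 29)]
Compute completion times and tardiness:
  Job 1: p=3, d=6, C=3, tardiness=max(0,3-6)=0
  Job 2: p=10, d=9, C=13, tardiness=max(0,13-9)=4
  Job 3: p=8, d=10, C=21, tardiness=max(0,21-10)=11
  Job 4: p=2, d=19, C=23, tardiness=max(0,23-19)=4
  Job 5: p=10, d=29, C=33, tardiness=max(0,33-29)=4
Total tardiness = 23

23


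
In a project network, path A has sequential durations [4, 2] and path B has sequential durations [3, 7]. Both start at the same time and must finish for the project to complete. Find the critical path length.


Path A total = 4 + 2 = 6
Path B total = 3 + 7 = 10
Critical path = longest path = max(6, 10) = 10

10


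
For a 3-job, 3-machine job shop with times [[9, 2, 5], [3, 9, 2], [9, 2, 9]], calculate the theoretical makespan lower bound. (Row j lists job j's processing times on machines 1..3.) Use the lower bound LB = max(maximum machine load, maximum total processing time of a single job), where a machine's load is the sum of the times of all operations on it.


Machine loads:
  Machine 1: 9 + 3 + 9 = 21
  Machine 2: 2 + 9 + 2 = 13
  Machine 3: 5 + 2 + 9 = 16
Max machine load = 21
Job totals:
  Job 1: 16
  Job 2: 14
  Job 3: 20
Max job total = 20
Lower bound = max(21, 20) = 21

21
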